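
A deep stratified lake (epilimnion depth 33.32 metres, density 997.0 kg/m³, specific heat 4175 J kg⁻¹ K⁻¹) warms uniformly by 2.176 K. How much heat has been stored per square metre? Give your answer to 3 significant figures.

3.02×10^8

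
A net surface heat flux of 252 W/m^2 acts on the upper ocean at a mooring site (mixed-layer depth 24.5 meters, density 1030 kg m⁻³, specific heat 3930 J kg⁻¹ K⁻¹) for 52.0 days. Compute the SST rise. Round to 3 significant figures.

Areal heat capacity C = ρ c_p D = 1030 × 3930 × 24.5 = 9.92×10^7 J/(m^2 K).
Net heat input Q = F Δt = 252 × (52.0 days × 86400 s/day) = 1.13×10^9 J/m².
ΔT = Q / C = 1.13×10^9 / 9.92×10^7 = 11.4 K.

11.4 K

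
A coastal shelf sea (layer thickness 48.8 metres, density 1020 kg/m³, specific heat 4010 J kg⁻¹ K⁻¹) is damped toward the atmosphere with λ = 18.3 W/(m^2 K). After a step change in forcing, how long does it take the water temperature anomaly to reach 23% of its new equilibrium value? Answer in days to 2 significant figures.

Areal heat capacity C = ρ c_p D = 1020 × 4010 × 48.8 = 2.00×10^8 J m⁻² K⁻¹.
τ = C / λ = 2.00×10^8 / 18.3 = 1.09×10^7 s.
Fraction reached: 1 − e^(−t/τ) = 0.23 ⇒ t = −τ ln(1 − 0.23) = τ × 0.261.
t = 2.85×10^6 s = 33.0 days.

33 days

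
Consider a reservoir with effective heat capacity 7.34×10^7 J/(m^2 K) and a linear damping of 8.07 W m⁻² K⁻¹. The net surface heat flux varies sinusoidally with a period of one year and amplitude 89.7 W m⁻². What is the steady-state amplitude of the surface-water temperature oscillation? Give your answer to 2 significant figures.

Areal heat capacity C = 7.34×10^7 J/(m^2 K) (given).
Angular frequency ω = 2π / T = 2π / 3.15×10^7 s = 1.99×10^-7 s⁻¹.
√((Cω)² + λ²) = √((14.6)² + 8.07²) = 16.7 W/(m²·K).
Amplitude A = F₀ / √((Cω)²+λ²) = 89.7 / 16.7 = 5.37 K.

5.4 K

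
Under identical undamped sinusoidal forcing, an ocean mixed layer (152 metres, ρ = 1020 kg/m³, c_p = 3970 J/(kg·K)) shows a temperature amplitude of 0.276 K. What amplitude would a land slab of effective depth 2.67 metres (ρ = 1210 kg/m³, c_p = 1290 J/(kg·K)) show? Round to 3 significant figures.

40.8 K

C_ocean = 6.16×10^8 J/(m²·K); C_land = 4.17×10^6 J/(m²·K).
A ∝ 1/C ⇒ A_land = A_ocean × C_ocean/C_land = 0.276 × 148 = 40.8 K.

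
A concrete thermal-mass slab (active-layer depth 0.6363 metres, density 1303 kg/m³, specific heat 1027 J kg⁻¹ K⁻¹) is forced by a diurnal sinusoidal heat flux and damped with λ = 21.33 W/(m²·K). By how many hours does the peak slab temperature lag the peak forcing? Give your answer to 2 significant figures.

Areal heat capacity C = ρ c_p D = 1303 × 1027 × 0.6363 = 8.51×10^5 J/(m^2 K).
ω = 2π / 86400 s = 7.27×10^-5 s⁻¹.
Phase lag φ = arctan(Cω/λ) = arctan(61.9/21.33) = 1.24 rad.
Time lag = φ / ω = 1.24 / 7.27×10^-5 = 17000 s = 4.73 hours.

4.7 hours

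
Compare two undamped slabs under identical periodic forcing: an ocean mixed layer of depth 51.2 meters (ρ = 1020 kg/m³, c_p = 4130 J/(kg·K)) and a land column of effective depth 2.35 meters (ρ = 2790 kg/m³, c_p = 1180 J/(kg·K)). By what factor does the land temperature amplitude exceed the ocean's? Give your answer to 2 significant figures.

28

C_ocean = 1020 × 4130 × 51.2 = 2.16×10^8 J/(m²·K).
C_land = 2790 × 1180 × 2.35 = 7.74×10^6 J/(m²·K).
Undamped amplitude ∝ 1/C, so A_land/A_ocean = C_ocean/C_land = 27.9.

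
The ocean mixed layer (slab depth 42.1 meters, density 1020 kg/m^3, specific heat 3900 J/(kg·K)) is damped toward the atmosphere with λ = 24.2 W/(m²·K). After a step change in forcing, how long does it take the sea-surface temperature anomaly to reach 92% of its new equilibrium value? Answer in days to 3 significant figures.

202 days

Areal heat capacity C = ρ c_p D = 1020 × 3900 × 42.1 = 1.67×10^8 J/(m^2 K).
τ = C / λ = 1.67×10^8 / 24.2 = 6.92×10^6 s.
Fraction reached: 1 − e^(−t/τ) = 0.92 ⇒ t = −τ ln(1 − 0.92) = τ × 2.53.
t = 1.75×10^7 s = 202 days.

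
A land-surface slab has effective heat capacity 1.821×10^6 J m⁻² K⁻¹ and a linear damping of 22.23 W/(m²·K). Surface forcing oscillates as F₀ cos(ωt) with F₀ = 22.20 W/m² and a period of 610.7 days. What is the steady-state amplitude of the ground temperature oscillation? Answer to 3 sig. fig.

0.999 K

Areal heat capacity C = 1.821×10^6 J m⁻² K⁻¹ (given).
Angular frequency ω = 2π / T = 2π / 5.28×10^7 s = 1.19×10^-7 s⁻¹.
√((Cω)² + λ²) = √((0.217)² + 22.23²) = 22.2 W/(m²·K).
Amplitude A = F₀ / √((Cω)²+λ²) = 22.20 / 22.2 = 0.999 K.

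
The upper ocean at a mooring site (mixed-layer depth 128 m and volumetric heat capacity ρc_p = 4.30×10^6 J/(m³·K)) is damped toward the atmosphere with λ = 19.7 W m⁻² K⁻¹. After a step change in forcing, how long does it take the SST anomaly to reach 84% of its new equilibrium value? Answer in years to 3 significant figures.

Areal heat capacity C = ρc_p × D = 4.30×10^6 × 128 = 5.50×10^8 J/(m²·K).
τ = C / λ = 5.50×10^8 / 19.7 = 2.79×10^7 s.
Fraction reached: 1 − e^(−t/τ) = 0.84 ⇒ t = −τ ln(1 − 0.84) = τ × 1.83.
t = 5.12×10^7 s = 1.62 years.

1.62 years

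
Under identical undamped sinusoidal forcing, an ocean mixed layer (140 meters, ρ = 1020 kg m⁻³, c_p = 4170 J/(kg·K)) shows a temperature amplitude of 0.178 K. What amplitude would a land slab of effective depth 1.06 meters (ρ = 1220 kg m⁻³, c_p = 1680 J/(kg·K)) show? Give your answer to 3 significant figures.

C_ocean = 5.95×10^8 J/(m²·K); C_land = 2.17×10^6 J/(m²·K).
A ∝ 1/C ⇒ A_land = A_ocean × C_ocean/C_land = 0.178 × 274 = 48.8 K.

48.8 K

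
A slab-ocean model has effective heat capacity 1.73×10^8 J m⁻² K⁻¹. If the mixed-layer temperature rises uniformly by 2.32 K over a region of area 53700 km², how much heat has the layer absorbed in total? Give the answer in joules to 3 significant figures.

2.16×10^19 J

Areal heat capacity C = 1.73×10^8 J m⁻² K⁻¹ (given).
Heat per unit area: q = C ΔT = 1.73×10^8 × 2.32 = 4.01×10^8 J/m².
Total heat: Q = q × A = 4.01×10^8 × (53700 × 10⁶ m²) = 2.16×10^19 J.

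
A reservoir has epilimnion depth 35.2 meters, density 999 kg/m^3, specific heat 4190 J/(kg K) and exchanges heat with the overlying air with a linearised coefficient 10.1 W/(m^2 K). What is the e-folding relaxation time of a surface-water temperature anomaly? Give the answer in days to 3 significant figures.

169 days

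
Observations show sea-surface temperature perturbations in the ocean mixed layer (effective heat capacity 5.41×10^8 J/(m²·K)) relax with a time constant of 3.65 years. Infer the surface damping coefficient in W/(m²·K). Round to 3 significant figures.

Areal heat capacity C = 5.41×10^8 J/(m²·K) (given).
τ = 3.65 years = 1.15×10^8 s.
λ = C / τ = 5.41×10^8 / 1.15×10^8 = 4.70 W/(m²·K).

4.70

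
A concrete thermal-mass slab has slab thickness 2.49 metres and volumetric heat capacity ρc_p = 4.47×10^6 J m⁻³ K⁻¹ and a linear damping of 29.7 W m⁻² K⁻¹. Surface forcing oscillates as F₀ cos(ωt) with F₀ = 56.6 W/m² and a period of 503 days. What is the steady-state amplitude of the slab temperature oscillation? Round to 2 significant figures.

Areal heat capacity C = ρc_p × D = 4.47×10^6 × 2.49 = 1.11×10^7 J m⁻² K⁻¹.
Angular frequency ω = 2π / T = 2π / 4.35×10^7 s = 1.45×10^-7 s⁻¹.
√((Cω)² + λ²) = √((1.61)² + 29.7²) = 29.7 W/(m²·K).
Amplitude A = F₀ / √((Cω)²+λ²) = 56.6 / 29.7 = 1.90 K.

1.9 K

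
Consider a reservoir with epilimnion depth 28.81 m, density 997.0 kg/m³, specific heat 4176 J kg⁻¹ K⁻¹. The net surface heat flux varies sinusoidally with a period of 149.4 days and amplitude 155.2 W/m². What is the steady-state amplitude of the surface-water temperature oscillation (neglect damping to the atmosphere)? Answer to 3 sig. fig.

Areal heat capacity C = ρ c_p D = 997.0 × 4176 × 28.81 = 1.20×10^8 J/(m²·K).
Angular frequency ω = 2π / T = 2π / 1.29×10^7 s = 4.87×10^-7 s⁻¹.
Cω = 1.20×10^8 × 4.87×10^-7 = 58.4 W/(m²·K).
Amplitude A = F₀ / (Cω) = 155.2 / 58.4 = 2.66 K.

2.66 K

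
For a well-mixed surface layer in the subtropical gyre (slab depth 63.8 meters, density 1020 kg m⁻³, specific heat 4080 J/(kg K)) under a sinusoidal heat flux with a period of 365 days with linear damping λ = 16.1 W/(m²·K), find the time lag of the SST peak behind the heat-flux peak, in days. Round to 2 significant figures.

74 days

Areal heat capacity C = ρ c_p D = 1020 × 4080 × 63.8 = 2.66×10^8 J/(m^2 K).
ω = 2π / 3.15×10^7 s = 1.99×10^-7 s⁻¹.
Phase lag φ = arctan(Cω/λ) = arctan(52.9/16.1) = 1.28 rad.
Time lag = φ / ω = 1.28 / 1.99×10^-7 = 6.40×10^6 s = 74.1 days.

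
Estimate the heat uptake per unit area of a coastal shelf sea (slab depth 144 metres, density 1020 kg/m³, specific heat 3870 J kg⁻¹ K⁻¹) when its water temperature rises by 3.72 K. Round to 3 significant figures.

2.11×10^9

Areal heat capacity C = ρ c_p D = 1020 × 3870 × 144 = 5.68×10^8 J/(m^2 K).
ΔQ = C ΔT = 5.68×10^8 × 3.72 = 2.11×10^9 J/m².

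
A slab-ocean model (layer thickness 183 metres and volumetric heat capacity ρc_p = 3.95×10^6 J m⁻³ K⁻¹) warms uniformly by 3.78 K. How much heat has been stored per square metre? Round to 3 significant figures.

Areal heat capacity C = ρc_p × D = 3.95×10^6 × 183 = 7.23×10^8 J m⁻² K⁻¹.
ΔQ = C ΔT = 7.23×10^8 × 3.78 = 2.73×10^9 J/m².

2.73×10^9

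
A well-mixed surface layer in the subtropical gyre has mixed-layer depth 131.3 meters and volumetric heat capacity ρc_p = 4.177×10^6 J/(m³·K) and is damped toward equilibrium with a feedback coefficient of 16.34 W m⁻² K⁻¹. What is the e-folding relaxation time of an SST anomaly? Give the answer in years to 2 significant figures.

1.1 years

Areal heat capacity C = ρc_p × D = 4.177×10^6 × 131.3 = 5.48×10^8 J m⁻² K⁻¹.
Relaxation time τ = C / λ = 5.48×10^8 / 16.34 = 3.36×10^7 s.
In years: 3.36×10^7 s / (3.156×10^7 s/year) = 1.06 years.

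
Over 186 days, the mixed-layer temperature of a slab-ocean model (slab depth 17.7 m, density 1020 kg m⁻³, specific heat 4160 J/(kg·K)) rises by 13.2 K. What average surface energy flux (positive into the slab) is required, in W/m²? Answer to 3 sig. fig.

61.7

Areal heat capacity C = ρ c_p D = 1020 × 4160 × 17.7 = 7.51×10^7 J/(m^2 K).
Required heat per unit area: Q = C ΔT = 7.51×10^7 × 13.2 = 9.91×10^8 J/m².
Flux F = Q / Δt = 9.91×10^8 / 1.61×10^7 s = 61.7 W/m².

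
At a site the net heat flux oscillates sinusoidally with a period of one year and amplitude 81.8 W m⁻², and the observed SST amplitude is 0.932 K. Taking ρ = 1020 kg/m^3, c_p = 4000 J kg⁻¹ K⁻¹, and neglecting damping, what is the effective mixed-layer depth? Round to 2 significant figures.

ω = 2π / 3.15×10^7 s = 1.99×10^-7 s⁻¹.
Required C = F₀ / (A ω) = 81.8 / (0.932 × 1.99×10^-7) = 4.41×10^8 J/(m²·K).
D = C / (ρ c_p) = 4.41×10^8 / (1020 × 4000) = 108 m.

110 m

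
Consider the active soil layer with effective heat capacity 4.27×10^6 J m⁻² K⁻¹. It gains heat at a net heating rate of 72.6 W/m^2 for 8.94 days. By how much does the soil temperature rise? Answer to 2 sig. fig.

13 K

Areal heat capacity C = 4.27×10^6 J m⁻² K⁻¹ (given).
Net heat input Q = F Δt = 72.6 × (8.94 days × 86400 s/day) = 5.61×10^7 J/m².
ΔT = Q / C = 5.61×10^7 / 4.27×10^6 = 13.1 K.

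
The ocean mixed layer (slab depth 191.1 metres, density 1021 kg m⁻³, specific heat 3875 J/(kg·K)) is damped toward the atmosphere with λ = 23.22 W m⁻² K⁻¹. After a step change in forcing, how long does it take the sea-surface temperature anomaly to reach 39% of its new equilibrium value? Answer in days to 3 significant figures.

186 days

Areal heat capacity C = ρ c_p D = 1021 × 3875 × 191.1 = 7.56×10^8 J/(m^2 K).
τ = C / λ = 7.56×10^8 / 23.22 = 3.26×10^7 s.
Fraction reached: 1 − e^(−t/τ) = 0.39 ⇒ t = −τ ln(1 − 0.39) = τ × 0.494.
t = 1.61×10^7 s = 186 days.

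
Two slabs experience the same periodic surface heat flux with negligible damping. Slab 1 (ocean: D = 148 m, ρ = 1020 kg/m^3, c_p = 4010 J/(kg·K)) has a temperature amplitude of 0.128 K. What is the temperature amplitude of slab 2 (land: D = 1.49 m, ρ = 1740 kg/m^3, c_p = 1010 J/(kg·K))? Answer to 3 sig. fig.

C_ocean = 6.05×10^8 J/(m²·K); C_land = 2.62×10^6 J/(m²·K).
A ∝ 1/C ⇒ A_land = A_ocean × C_ocean/C_land = 0.128 × 231 = 29.6 K.

29.6 K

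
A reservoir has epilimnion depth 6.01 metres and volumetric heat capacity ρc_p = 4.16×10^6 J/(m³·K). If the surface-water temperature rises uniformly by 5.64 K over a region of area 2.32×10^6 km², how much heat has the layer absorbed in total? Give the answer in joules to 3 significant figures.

3.27×10^20 J

Areal heat capacity C = ρc_p × D = 4.16×10^6 × 6.01 = 2.50×10^7 J m⁻² K⁻¹.
Heat per unit area: q = C ΔT = 2.50×10^7 × 5.64 = 1.41×10^8 J/m².
Total heat: Q = q × A = 1.41×10^8 × (2.32×10^6 × 10⁶ m²) = 3.27×10^20 J.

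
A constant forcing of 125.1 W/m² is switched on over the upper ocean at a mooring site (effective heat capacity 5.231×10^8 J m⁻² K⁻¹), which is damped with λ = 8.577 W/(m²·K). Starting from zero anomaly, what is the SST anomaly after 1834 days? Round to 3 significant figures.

13.5 K

Areal heat capacity C = 5.231×10^8 J m⁻² K⁻¹ (given).
τ = C / λ = 5.23×10^8 / 8.577 = 6.10×10^7 s.
Equilibrium anomaly ΔT_eq = F / λ = 125.1 / 8.577 = 14.6 K.
t = 1834 days = 1.58×10^8 s, so t/τ = 2.60.
ΔT(t) = ΔT_eq (1 − e^(−t/τ)) = 14.6 × (1 − e^−2.60) = 13.5 K.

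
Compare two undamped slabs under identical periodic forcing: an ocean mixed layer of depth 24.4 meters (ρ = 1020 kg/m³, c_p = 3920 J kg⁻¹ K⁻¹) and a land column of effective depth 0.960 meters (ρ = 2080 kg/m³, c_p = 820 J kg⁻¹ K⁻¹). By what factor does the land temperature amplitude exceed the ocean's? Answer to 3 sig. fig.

59.6

C_ocean = 1020 × 3920 × 24.4 = 9.76×10^7 J/(m²·K).
C_land = 2080 × 820 × 0.960 = 1.64×10^6 J/(m²·K).
Undamped amplitude ∝ 1/C, so A_land/A_ocean = C_ocean/C_land = 59.6.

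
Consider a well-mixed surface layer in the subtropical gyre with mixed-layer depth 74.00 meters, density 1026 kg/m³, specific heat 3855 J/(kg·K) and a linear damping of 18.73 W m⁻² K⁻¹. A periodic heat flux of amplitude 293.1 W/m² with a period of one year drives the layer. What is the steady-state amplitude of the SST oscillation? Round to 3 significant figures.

4.79 K

Areal heat capacity C = ρ c_p D = 1026 × 3855 × 74.00 = 2.93×10^8 J m⁻² K⁻¹.
Angular frequency ω = 2π / T = 2π / 3.15×10^7 s = 1.99×10^-7 s⁻¹.
√((Cω)² + λ²) = √((58.3)² + 18.73²) = 61.2 W/(m²·K).
Amplitude A = F₀ / √((Cω)²+λ²) = 293.1 / 61.2 = 4.79 K.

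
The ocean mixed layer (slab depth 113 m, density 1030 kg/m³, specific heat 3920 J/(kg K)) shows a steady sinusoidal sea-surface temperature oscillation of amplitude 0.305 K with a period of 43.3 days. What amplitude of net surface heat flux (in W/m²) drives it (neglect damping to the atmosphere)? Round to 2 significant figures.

Areal heat capacity C = ρ c_p D = 1030 × 3920 × 113 = 4.56×10^8 J/(m²·K).
ω = 2π / 3.74×10^6 s = 1.68×10^-6 s⁻¹.
Cω = 4.56×10^8 × 1.68×10^-6 = 766 W/(m²·K).
F₀ = A × Cω = 0.305 × 766 = 234 W/m².

230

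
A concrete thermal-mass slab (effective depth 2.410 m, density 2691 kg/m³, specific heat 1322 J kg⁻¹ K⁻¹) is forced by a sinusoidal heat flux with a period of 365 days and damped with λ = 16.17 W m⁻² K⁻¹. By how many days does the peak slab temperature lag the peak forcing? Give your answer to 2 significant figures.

6.1 days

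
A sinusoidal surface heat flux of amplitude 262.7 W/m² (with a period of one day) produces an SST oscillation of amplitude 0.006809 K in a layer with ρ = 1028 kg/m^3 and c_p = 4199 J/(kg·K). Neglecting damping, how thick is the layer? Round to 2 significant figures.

120 m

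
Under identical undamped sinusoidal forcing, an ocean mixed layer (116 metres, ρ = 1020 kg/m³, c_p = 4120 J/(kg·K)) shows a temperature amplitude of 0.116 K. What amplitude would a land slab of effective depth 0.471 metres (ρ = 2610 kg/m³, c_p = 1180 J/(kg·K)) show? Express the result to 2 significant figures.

C_ocean = 4.87×10^8 J/(m²·K); C_land = 1.45×10^6 J/(m²·K).
A ∝ 1/C ⇒ A_land = A_ocean × C_ocean/C_land = 0.116 × 336 = 39.0 K.

39 K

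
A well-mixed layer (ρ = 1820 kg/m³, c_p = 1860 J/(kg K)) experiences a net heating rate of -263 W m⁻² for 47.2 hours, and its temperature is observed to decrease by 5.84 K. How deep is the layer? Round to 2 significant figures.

Heat input Q = F Δt = -263 × 1.70×10^5 s = -4.47×10^7 J/m².
Required areal heat capacity C = Q / ΔT = 7.65×10^6 J/(m²·K).
Depth D = C / (ρ c_p) = 7.65×10^6 / (1820 × 1860) = 2.26 m.

2.3 m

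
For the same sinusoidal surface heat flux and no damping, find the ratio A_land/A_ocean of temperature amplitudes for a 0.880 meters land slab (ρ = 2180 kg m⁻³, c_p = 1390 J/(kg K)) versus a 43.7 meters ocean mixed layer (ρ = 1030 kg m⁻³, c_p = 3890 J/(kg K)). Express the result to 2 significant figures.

66

C_ocean = 1030 × 3890 × 43.7 = 1.75×10^8 J/(m²·K).
C_land = 2180 × 1390 × 0.880 = 2.67×10^6 J/(m²·K).
Undamped amplitude ∝ 1/C, so A_land/A_ocean = C_ocean/C_land = 65.7.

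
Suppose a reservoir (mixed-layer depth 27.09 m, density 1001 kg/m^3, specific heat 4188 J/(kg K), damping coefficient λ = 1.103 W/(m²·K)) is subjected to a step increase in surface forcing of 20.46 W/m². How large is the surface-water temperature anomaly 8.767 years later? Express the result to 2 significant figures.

17 K

Areal heat capacity C = ρ c_p D = 1001 × 4188 × 27.09 = 1.14×10^8 J/(m^2 K).
τ = C / λ = 1.14×10^8 / 1.103 = 1.03×10^8 s.
Equilibrium anomaly ΔT_eq = F / λ = 20.46 / 1.103 = 18.5 K.
t = 8.767 years = 2.77×10^8 s, so t/τ = 2.69.
ΔT(t) = ΔT_eq (1 − e^(−t/τ)) = 18.5 × (1 − e^−2.69) = 17.3 K.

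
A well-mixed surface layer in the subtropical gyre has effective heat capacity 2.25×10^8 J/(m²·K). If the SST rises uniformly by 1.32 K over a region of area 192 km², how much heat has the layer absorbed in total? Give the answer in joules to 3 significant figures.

Areal heat capacity C = 2.25×10^8 J/(m²·K) (given).
Heat per unit area: q = C ΔT = 2.25×10^8 × 1.32 = 2.97×10^8 J/m².
Total heat: Q = q × A = 2.97×10^8 × (192 × 10⁶ m²) = 5.70×10^16 J.

5.70×10^16 J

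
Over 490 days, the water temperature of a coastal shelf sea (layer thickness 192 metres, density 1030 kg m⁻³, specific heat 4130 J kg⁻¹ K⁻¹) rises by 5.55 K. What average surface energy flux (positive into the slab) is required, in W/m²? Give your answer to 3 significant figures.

107

Areal heat capacity C = ρ c_p D = 1030 × 4130 × 192 = 8.17×10^8 J/(m²·K).
Required heat per unit area: Q = C ΔT = 8.17×10^8 × 5.55 = 4.53×10^9 J/m².
Flux F = Q / Δt = 4.53×10^9 / 4.23×10^7 s = 107 W/m².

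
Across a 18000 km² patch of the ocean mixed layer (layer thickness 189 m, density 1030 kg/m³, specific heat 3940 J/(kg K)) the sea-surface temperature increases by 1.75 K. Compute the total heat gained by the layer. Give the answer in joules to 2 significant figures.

2.4×10^19 J

Areal heat capacity C = ρ c_p D = 1030 × 3940 × 189 = 7.67×10^8 J m⁻² K⁻¹.
Heat per unit area: q = C ΔT = 7.67×10^8 × 1.75 = 1.34×10^9 J/m².
Total heat: Q = q × A = 1.34×10^9 × (18000 × 10⁶ m²) = 2.42×10^19 J.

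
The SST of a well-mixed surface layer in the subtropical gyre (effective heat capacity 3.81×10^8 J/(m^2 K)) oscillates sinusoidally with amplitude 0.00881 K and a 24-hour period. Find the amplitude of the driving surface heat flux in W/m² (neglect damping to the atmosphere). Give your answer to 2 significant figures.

Areal heat capacity C = 3.81×10^8 J/(m^2 K) (given).
ω = 2π / 86400 s = 7.27×10^-5 s⁻¹.
Cω = 3.81×10^8 × 7.27×10^-5 = 27700 W/(m²·K).
F₀ = A × Cω = 0.00881 × 27700 = 244 W/m².

240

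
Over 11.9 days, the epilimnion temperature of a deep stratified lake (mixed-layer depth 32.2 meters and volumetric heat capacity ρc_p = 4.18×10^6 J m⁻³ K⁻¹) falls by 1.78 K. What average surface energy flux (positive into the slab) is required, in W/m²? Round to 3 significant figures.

-233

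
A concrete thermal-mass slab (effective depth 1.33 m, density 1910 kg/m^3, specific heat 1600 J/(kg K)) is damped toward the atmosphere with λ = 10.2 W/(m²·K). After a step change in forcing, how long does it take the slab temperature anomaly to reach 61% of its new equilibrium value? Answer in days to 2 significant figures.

4.3 days

Areal heat capacity C = ρ c_p D = 1910 × 1600 × 1.33 = 4.06×10^6 J/(m²·K).
τ = C / λ = 4.06×10^6 / 10.2 = 3.98×10^5 s.
Fraction reached: 1 − e^(−t/τ) = 0.61 ⇒ t = −τ ln(1 − 0.61) = τ × 0.942.
t = 3.75×10^5 s = 4.34 days.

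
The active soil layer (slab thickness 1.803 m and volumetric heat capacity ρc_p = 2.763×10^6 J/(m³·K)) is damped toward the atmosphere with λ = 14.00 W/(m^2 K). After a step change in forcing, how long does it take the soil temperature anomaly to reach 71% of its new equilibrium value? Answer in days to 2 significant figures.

5.1 days

Areal heat capacity C = ρc_p × D = 2.763×10^6 × 1.803 = 4.98×10^6 J/(m²·K).
τ = C / λ = 4.98×10^6 / 14.00 = 3.56×10^5 s.
Fraction reached: 1 − e^(−t/τ) = 0.71 ⇒ t = −τ ln(1 − 0.71) = τ × 1.24.
t = 4.40×10^5 s = 5.10 days.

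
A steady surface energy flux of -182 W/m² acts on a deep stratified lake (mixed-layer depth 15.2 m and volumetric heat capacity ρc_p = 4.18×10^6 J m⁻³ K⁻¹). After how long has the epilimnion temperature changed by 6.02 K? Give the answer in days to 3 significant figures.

24.3 days

Areal heat capacity C = ρc_p × D = 4.18×10^6 × 15.2 = 6.35×10^7 J/(m^2 K).
Time required: Δt = C ΔT / F = 6.35×10^7 × -6.02 / -182 = 2.10×10^6 s.
In days: 2.10×10^6 s / (86400 s/day) = 24.3 days.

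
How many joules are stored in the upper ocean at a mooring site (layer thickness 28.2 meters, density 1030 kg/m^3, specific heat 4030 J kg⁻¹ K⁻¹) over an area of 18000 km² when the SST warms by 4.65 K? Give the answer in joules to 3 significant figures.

9.80×10^18 J

Areal heat capacity C = ρ c_p D = 1030 × 4030 × 28.2 = 1.17×10^8 J/(m^2 K).
Heat per unit area: q = C ΔT = 1.17×10^8 × 4.65 = 5.44×10^8 J/m².
Total heat: Q = q × A = 5.44×10^8 × (18000 × 10⁶ m²) = 9.80×10^18 J.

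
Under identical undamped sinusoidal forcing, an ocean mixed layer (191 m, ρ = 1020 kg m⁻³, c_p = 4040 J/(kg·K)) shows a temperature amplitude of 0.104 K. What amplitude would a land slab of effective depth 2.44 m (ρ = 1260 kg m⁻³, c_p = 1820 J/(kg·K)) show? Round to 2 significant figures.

C_ocean = 7.87×10^8 J/(m²·K); C_land = 5.60×10^6 J/(m²·K).
A ∝ 1/C ⇒ A_land = A_ocean × C_ocean/C_land = 0.104 × 141 = 14.6 K.

15 K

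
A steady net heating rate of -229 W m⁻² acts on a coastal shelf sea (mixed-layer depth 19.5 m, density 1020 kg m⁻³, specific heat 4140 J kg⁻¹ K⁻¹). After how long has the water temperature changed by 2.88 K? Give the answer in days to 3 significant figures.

Areal heat capacity C = ρ c_p D = 1020 × 4140 × 19.5 = 8.23×10^7 J m⁻² K⁻¹.
Time required: Δt = C ΔT / F = 8.23×10^7 × -2.88 / -229 = 1.04×10^6 s.
In days: 1.04×10^6 s / (86400 s/day) = 12.0 days.

12.0 days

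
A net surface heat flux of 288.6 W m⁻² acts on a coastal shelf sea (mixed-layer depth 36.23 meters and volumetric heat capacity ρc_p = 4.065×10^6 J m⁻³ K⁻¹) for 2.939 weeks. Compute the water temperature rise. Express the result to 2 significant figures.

3.5 K

Areal heat capacity C = ρc_p × D = 4.065×10^6 × 36.23 = 1.47×10^8 J/(m^2 K).
Net heat input Q = F Δt = 288.6 × (2.939 weeks × 6.048×10^5 s/week) = 5.13×10^8 J/m².
ΔT = Q / C = 5.13×10^8 / 1.47×10^8 = 3.48 K.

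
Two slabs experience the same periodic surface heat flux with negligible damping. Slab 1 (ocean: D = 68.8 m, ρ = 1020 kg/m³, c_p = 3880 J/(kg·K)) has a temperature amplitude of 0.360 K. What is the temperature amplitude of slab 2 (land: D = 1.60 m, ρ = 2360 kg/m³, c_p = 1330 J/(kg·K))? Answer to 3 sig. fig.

19.5 K

C_ocean = 2.72×10^8 J/(m²·K); C_land = 5.02×10^6 J/(m²·K).
A ∝ 1/C ⇒ A_land = A_ocean × C_ocean/C_land = 0.360 × 54.2 = 19.5 K.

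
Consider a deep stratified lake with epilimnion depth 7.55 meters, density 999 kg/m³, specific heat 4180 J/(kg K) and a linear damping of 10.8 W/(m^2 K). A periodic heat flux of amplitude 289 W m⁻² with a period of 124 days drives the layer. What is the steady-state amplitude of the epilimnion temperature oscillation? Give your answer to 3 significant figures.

Areal heat capacity C = ρ c_p D = 999 × 4180 × 7.55 = 3.15×10^7 J/(m²·K).
Angular frequency ω = 2π / T = 2π / 1.07×10^7 s = 5.86×10^-7 s⁻¹.
√((Cω)² + λ²) = √((18.5)² + 10.8²) = 21.4 W/(m²·K).
Amplitude A = F₀ / √((Cω)²+λ²) = 289 / 21.4 = 13.5 K.

13.5 K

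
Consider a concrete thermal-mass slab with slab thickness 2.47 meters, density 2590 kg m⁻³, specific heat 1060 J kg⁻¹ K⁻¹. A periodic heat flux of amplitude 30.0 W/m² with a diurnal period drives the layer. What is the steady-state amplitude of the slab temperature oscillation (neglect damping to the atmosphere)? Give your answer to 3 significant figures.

0.0608 K

Areal heat capacity C = ρ c_p D = 2590 × 1060 × 2.47 = 6.78×10^6 J/(m^2 K).
Angular frequency ω = 2π / T = 2π / 86400 s = 7.27×10^-5 s⁻¹.
Cω = 6.78×10^6 × 7.27×10^-5 = 493 W/(m²·K).
Amplitude A = F₀ / (Cω) = 30.0 / 493 = 0.0608 K.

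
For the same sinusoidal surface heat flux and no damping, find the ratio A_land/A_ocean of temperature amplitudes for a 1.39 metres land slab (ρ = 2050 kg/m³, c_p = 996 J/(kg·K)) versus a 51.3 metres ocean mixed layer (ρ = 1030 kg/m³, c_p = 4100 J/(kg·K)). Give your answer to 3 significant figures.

C_ocean = 1030 × 4100 × 51.3 = 2.17×10^8 J/(m²·K).
C_land = 2050 × 996 × 1.39 = 2.84×10^6 J/(m²·K).
Undamped amplitude ∝ 1/C, so A_land/A_ocean = C_ocean/C_land = 76.3.

76.3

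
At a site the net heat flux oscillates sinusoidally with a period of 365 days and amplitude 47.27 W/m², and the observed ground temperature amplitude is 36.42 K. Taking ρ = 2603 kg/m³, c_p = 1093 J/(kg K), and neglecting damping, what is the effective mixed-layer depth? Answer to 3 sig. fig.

2.29 m

ω = 2π / 3.15×10^7 s = 1.99×10^-7 s⁻¹.
Required C = F₀ / (A ω) = 47.27 / (36.42 × 1.99×10^-7) = 6.51×10^6 J/(m²·K).
D = C / (ρ c_p) = 6.51×10^6 / (2603 × 1093) = 2.29 m.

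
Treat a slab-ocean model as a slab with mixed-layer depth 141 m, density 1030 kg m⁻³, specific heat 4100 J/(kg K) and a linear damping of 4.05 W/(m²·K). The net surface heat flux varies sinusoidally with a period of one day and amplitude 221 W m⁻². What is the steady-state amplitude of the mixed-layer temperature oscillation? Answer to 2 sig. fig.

Areal heat capacity C = ρ c_p D = 1030 × 4100 × 141 = 5.95×10^8 J/(m²·K).
Angular frequency ω = 2π / T = 2π / 86400 s = 7.27×10^-5 s⁻¹.
√((Cω)² + λ²) = √((43300)² + 4.05²) = 43300 W/(m²·K).
Amplitude A = F₀ / √((Cω)²+λ²) = 221 / 43300 = 0.00510 K.

0.0051 K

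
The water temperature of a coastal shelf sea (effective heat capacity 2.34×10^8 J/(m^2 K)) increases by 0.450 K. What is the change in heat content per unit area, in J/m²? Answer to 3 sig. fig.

1.05×10^8

Areal heat capacity C = 2.34×10^8 J/(m^2 K) (given).
ΔQ = C ΔT = 2.34×10^8 × 0.450 = 1.05×10^8 J/m².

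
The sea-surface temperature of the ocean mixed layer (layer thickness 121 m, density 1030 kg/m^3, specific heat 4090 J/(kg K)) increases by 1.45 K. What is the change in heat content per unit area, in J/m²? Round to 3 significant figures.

7.39×10^8

Areal heat capacity C = ρ c_p D = 1030 × 4090 × 121 = 5.10×10^8 J m⁻² K⁻¹.
ΔQ = C ΔT = 5.10×10^8 × 1.45 = 7.39×10^8 J/m².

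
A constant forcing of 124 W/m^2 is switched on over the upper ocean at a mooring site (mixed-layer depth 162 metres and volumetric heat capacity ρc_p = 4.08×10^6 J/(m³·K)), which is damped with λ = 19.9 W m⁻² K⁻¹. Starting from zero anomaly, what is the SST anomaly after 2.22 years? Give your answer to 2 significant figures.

5.5 K

Areal heat capacity C = ρc_p × D = 4.08×10^6 × 162 = 6.61×10^8 J/(m^2 K).
τ = C / λ = 6.61×10^8 / 19.9 = 3.32×10^7 s.
Equilibrium anomaly ΔT_eq = F / λ = 124 / 19.9 = 6.23 K.
t = 2.22 years = 7.01×10^7 s, so t/τ = 2.11.
ΔT(t) = ΔT_eq (1 − e^(−t/τ)) = 6.23 × (1 − e^−2.11) = 5.48 K.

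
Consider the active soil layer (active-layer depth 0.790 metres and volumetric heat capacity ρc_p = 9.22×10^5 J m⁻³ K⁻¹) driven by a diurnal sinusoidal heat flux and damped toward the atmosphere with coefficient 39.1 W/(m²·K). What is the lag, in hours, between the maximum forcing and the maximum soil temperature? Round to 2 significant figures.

Areal heat capacity C = ρc_p × D = 9.22×10^5 × 0.790 = 7.28×10^5 J m⁻² K⁻¹.
ω = 2π / 86400 s = 7.27×10^-5 s⁻¹.
Phase lag φ = arctan(Cω/λ) = arctan(53.0/39.1) = 0.935 rad.
Time lag = φ / ω = 0.935 / 7.27×10^-5 = 12900 s = 3.57 hours.

3.6 hours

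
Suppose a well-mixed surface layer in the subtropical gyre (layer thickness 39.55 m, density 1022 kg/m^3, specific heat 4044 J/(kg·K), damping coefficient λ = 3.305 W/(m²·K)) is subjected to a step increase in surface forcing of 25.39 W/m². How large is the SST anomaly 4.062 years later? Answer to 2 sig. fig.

7.1 K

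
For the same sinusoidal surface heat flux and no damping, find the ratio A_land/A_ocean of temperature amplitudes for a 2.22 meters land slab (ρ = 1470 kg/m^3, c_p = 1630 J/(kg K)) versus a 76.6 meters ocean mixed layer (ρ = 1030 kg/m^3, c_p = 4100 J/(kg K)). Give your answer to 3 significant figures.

60.8

C_ocean = 1030 × 4100 × 76.6 = 3.23×10^8 J/(m²·K).
C_land = 1470 × 1630 × 2.22 = 5.32×10^6 J/(m²·K).
Undamped amplitude ∝ 1/C, so A_land/A_ocean = C_ocean/C_land = 60.8.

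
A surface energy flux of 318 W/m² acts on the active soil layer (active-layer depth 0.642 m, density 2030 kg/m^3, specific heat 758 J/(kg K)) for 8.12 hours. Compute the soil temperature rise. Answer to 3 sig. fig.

9.41 K

Areal heat capacity C = ρ c_p D = 2030 × 758 × 0.642 = 9.88×10^5 J/(m^2 K).
Net heat input Q = F Δt = 318 × (8.12 hours × 3600 s/hour) = 9.30×10^6 J/m².
ΔT = Q / C = 9.30×10^6 / 9.88×10^5 = 9.41 K.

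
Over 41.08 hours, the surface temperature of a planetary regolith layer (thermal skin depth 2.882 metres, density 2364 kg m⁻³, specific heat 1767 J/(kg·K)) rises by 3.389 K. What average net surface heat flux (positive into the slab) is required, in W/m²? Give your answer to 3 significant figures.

276

Areal heat capacity C = ρ c_p D = 2364 × 1767 × 2.882 = 1.20×10^7 J/(m^2 K).
Required heat per unit area: Q = C ΔT = 1.20×10^7 × 3.389 = 4.08×10^7 J/m².
Flux F = Q / Δt = 4.08×10^7 / 1.48×10^5 s = 276 W/m².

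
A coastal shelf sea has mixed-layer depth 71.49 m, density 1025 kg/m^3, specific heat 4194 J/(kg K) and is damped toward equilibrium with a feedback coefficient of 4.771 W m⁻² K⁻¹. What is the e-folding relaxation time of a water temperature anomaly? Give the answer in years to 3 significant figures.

2.04 years

Areal heat capacity C = ρ c_p D = 1025 × 4194 × 71.49 = 3.07×10^8 J/(m²·K).
Relaxation time τ = C / λ = 3.07×10^8 / 4.771 = 6.44×10^7 s.
In years: 6.44×10^7 s / (3.156×10^7 s/year) = 2.04 years.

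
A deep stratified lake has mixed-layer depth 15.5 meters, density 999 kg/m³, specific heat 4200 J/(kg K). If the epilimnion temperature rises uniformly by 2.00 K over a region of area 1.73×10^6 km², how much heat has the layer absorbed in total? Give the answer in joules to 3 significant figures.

Areal heat capacity C = ρ c_p D = 999 × 4200 × 15.5 = 6.50×10^7 J/(m²·K).
Heat per unit area: q = C ΔT = 6.50×10^7 × 2.00 = 1.30×10^8 J/m².
Total heat: Q = q × A = 1.30×10^8 × (1.73×10^6 × 10⁶ m²) = 2.25×10^20 J.

2.25×10^20 J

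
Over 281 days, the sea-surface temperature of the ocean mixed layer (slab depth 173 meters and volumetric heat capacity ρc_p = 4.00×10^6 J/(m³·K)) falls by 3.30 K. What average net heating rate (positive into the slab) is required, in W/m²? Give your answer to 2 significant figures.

Areal heat capacity C = ρc_p × D = 4.00×10^6 × 173 = 6.92×10^8 J m⁻² K⁻¹.
Required heat per unit area: Q = C ΔT = 6.92×10^8 × -3.30 = -2.28×10^9 J/m².
Flux F = Q / Δt = -2.28×10^9 / 2.43×10^7 s = -94.1 W/m².

-94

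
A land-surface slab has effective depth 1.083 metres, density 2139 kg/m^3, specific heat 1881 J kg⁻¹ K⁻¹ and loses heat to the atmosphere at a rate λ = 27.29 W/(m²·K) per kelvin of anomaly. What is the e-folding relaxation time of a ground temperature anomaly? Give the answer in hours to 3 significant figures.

Areal heat capacity C = ρ c_p D = 2139 × 1881 × 1.083 = 4.36×10^6 J/(m²·K).
Relaxation time τ = C / λ = 4.36×10^6 / 27.29 = 1.60×10^5 s.
In hours: 1.60×10^5 s / (3600 s/hour) = 44.4 hours.

44.4 hours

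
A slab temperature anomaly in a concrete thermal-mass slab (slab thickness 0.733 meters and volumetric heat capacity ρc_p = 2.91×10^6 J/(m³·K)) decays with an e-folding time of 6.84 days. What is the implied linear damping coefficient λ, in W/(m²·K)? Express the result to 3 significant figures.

Areal heat capacity C = ρc_p × D = 2.91×10^6 × 0.733 = 2.13×10^6 J/(m^2 K).
τ = 6.84 days = 5.91×10^5 s.
λ = C / τ = 2.13×10^6 / 5.91×10^5 = 3.61 W/(m²·K).

3.61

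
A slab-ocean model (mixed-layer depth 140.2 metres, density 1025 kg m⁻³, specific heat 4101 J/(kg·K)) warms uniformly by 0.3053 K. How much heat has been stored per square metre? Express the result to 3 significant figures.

Areal heat capacity C = ρ c_p D = 1025 × 4101 × 140.2 = 5.89×10^8 J/(m²·K).
ΔQ = C ΔT = 5.89×10^8 × 0.3053 = 1.80×10^8 J/m².

1.80×10^8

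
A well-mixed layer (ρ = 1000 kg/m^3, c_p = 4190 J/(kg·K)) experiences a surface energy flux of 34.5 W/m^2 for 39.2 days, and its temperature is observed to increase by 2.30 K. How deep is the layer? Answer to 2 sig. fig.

Heat input Q = F Δt = 34.5 × 3.39×10^6 s = 1.17×10^8 J/m².
Required areal heat capacity C = Q / ΔT = 5.08×10^7 J/(m²·K).
Depth D = C / (ρ c_p) = 5.08×10^7 / (1000 × 4190) = 12.1 m.

12 m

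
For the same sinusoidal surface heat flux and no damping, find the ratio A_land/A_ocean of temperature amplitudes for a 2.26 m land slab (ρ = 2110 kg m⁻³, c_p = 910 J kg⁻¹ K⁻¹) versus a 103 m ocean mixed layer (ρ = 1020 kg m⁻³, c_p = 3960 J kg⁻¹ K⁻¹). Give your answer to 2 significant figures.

C_ocean = 1020 × 3960 × 103 = 4.16×10^8 J/(m²·K).
C_land = 2110 × 910 × 2.26 = 4.34×10^6 J/(m²·K).
Undamped amplitude ∝ 1/C, so A_land/A_ocean = C_ocean/C_land = 95.9.

96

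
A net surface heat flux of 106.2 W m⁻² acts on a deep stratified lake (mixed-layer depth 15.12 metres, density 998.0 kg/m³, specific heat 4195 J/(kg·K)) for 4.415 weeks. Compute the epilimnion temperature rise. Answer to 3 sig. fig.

Areal heat capacity C = ρ c_p D = 998.0 × 4195 × 15.12 = 6.33×10^7 J/(m^2 K).
Net heat input Q = F Δt = 106.2 × (4.415 weeks × 6.048×10^5 s/week) = 2.84×10^8 J/m².
ΔT = Q / C = 2.84×10^8 / 6.33×10^7 = 4.48 K.

4.48 K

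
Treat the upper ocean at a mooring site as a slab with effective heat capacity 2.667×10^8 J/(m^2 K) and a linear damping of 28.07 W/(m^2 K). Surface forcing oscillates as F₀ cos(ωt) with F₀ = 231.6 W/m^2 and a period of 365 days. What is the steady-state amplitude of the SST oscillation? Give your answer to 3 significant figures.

Areal heat capacity C = 2.667×10^8 J/(m^2 K) (given).
Angular frequency ω = 2π / T = 2π / 3.15×10^7 s = 1.99×10^-7 s⁻¹.
√((Cω)² + λ²) = √((53.1)² + 28.07²) = 60.1 W/(m²·K).
Amplitude A = F₀ / √((Cω)²+λ²) = 231.6 / 60.1 = 3.85 K.

3.85 K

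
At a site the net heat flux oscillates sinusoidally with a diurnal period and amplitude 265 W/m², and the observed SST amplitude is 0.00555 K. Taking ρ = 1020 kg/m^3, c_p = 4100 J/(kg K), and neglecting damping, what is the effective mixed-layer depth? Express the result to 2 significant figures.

160 m

ω = 2π / 86400 s = 7.27×10^-5 s⁻¹.
Required C = F₀ / (A ω) = 265 / (0.00555 × 7.27×10^-5) = 6.57×10^8 J/(m²·K).
D = C / (ρ c_p) = 6.57×10^8 / (1020 × 4100) = 157 m.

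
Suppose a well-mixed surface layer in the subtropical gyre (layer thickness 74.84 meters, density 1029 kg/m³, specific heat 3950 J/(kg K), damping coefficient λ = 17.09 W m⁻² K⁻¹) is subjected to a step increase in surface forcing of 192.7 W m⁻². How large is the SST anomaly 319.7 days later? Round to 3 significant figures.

8.89 K

Areal heat capacity C = ρ c_p D = 1029 × 3950 × 74.84 = 3.04×10^8 J m⁻² K⁻¹.
τ = C / λ = 3.04×10^8 / 17.09 = 1.78×10^7 s.
Equilibrium anomaly ΔT_eq = F / λ = 192.7 / 17.09 = 11.3 K.
t = 319.7 days = 2.76×10^7 s, so t/τ = 1.55.
ΔT(t) = ΔT_eq (1 − e^(−t/τ)) = 11.3 × (1 − e^−1.55) = 8.89 K.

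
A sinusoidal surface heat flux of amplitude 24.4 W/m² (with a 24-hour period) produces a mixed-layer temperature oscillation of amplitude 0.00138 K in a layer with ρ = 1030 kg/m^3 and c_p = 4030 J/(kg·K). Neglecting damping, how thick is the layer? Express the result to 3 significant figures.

ω = 2π / 86400 s = 7.27×10^-5 s⁻¹.
Required C = F₀ / (A ω) = 24.4 / (0.00138 × 7.27×10^-5) = 2.43×10^8 J/(m²·K).
D = C / (ρ c_p) = 2.43×10^8 / (1030 × 4030) = 58.6 m.

58.6 m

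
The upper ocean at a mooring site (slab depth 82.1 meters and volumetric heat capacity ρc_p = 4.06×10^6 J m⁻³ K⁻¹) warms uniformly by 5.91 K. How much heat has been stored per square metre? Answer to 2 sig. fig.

Areal heat capacity C = ρc_p × D = 4.06×10^6 × 82.1 = 3.33×10^8 J/(m^2 K).
ΔQ = C ΔT = 3.33×10^8 × 5.91 = 1.97×10^9 J/m².

2.0×10^9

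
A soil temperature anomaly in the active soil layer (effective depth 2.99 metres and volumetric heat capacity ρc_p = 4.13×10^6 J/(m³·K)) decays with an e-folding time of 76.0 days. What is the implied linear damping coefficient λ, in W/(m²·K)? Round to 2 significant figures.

Areal heat capacity C = ρc_p × D = 4.13×10^6 × 2.99 = 1.23×10^7 J/(m²·K).
τ = 76.0 days = 6.57×10^6 s.
λ = C / τ = 1.23×10^7 / 6.57×10^6 = 1.88 W/(m²·K).

1.9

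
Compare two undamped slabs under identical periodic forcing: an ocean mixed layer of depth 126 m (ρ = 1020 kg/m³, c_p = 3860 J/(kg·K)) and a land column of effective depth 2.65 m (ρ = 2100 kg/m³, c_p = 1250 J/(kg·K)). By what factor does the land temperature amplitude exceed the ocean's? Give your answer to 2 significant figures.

71

C_ocean = 1020 × 3860 × 126 = 4.96×10^8 J/(m²·K).
C_land = 2100 × 1250 × 2.65 = 6.96×10^6 J/(m²·K).
Undamped amplitude ∝ 1/C, so A_land/A_ocean = C_ocean/C_land = 71.3.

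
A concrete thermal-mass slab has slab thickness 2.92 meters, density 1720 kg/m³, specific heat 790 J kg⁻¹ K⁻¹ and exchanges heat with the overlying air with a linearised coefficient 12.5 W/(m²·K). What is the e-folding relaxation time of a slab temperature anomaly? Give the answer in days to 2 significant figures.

3.7 days

Areal heat capacity C = ρ c_p D = 1720 × 790 × 2.92 = 3.97×10^6 J/(m²·K).
Relaxation time τ = C / λ = 3.97×10^6 / 12.5 = 3.17×10^5 s.
In days: 3.17×10^5 s / (86400 s/day) = 3.67 days.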